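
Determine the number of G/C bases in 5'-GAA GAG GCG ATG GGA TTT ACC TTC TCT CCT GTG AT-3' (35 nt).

17

Scanning the sequence gives G=10, T=11, C=7, A=7.
Total G or C: 10 + 7 = 17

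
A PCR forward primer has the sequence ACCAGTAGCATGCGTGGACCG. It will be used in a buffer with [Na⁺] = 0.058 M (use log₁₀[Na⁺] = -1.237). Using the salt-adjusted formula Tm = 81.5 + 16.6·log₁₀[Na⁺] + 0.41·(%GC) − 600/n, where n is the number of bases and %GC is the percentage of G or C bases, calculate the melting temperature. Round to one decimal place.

Length n = 21. A=5, G=7, C=6, T=3
G+C = 13, so %GC = 13/21 × 100 = 61.905%
Salt term: 16.6 × (-1.237) = -20.534
GC term: 0.41 × 61.905 = 25.381; length term: −600/21 = −28.571
Tm = 81.5 + (-20.534) + 25.381 − 28.571 = 57.776 → 57.8°C

57.8°C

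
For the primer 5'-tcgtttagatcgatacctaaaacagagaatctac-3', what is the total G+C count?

12

Counting bases: G=5, C=7, A=13, T=9
G+C = 5 + 7 = 12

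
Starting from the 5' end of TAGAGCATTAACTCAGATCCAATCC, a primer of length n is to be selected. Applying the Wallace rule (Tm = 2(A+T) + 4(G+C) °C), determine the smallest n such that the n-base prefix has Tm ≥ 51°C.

First 18 bases: TAGAGCATTAACTCAGAT → Tm = 48°C (< 51°C)
First 19 bases: TAGAGCATTAACTCAGATC → Tm = 52°C (≥ 51°C)
Each additional base adds 2°C (A/T) or 4°C (G/C), so Tm is non-decreasing in n; n = 19 is the first length to reach 51°C.

n = 19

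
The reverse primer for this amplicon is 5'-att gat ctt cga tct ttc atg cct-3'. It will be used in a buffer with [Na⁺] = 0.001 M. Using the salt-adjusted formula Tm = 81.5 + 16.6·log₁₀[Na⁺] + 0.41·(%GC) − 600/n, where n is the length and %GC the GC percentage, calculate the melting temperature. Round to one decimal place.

Length n = 24. Scanning the sequence gives A=4, G=3, C=6, T=11.
G+C = 9, so %GC = 9/24 × 100 = 37.5%
Salt term: 16.6 × (-3) = -49.8
GC term: 0.41 × 37.5 = 15.375; length term: −600/24 = −25
Tm = 81.5 + (-49.8) + 15.375 − 25 = 22.075 → 22.1°C

22.1°C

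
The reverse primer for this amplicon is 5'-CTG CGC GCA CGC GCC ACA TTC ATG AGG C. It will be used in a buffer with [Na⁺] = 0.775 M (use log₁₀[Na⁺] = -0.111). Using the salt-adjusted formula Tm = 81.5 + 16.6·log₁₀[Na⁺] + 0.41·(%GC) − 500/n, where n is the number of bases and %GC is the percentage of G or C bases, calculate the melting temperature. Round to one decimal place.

Length n = 28. Base counts: G=8, C=11, A=5, T=4
G+C = 19, so %GC = 19/28 × 100 = 67.857%
Salt term: 16.6 × (-0.111) = -1.843
GC term: 0.41 × 67.857 = 27.821; length term: −500/28 = −17.857
Tm = 81.5 + (-1.843) + 27.821 − 17.857 = 89.621 → 89.6°C

89.6°C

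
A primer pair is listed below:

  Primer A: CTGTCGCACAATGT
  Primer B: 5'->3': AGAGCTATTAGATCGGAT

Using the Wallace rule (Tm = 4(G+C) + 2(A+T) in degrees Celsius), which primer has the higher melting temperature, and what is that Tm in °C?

Primer B, 50°C

Primer A: A+T=7, G+C=7 → Tm = 2(7)+4(7) = 42°C
Primer B: A+T=11, G+C=7 → Tm = 2(11)+4(7) = 50°C
42°C vs 50°C → primer B is higher.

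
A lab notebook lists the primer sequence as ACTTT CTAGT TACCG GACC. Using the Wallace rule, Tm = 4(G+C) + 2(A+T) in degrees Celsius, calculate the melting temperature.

56°C

Scanning the sequence gives C=6, T=6, G=3, A=4.
So N_AT = 10 and N_GC = 9.
Tm = 4·9 + 2·10 = 36 + 20 = 56°C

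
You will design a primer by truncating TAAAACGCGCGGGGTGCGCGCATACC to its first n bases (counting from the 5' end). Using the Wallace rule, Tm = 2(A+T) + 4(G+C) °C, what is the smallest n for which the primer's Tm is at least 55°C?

n = 17

First 16 bases: TAAAACGCGCGGGGTG → Tm = 52°C (< 55°C)
First 17 bases: TAAAACGCGCGGGGTGC → Tm = 56°C (≥ 55°C)
Since every base adds ≥2°C, Tm only increases with n, so the threshold is first crossed at n = 17.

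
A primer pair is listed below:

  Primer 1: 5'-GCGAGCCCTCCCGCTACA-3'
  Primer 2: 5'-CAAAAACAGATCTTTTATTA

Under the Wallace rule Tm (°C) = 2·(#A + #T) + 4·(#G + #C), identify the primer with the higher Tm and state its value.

Primer 1, 62°C

Primer 1: A+T=5, G+C=13 → Tm = 2(5)+4(13) = 62°C
Primer 2: A+T=16, G+C=4 → Tm = 2(16)+4(4) = 48°C
62°C vs 48°C → primer 1 is higher.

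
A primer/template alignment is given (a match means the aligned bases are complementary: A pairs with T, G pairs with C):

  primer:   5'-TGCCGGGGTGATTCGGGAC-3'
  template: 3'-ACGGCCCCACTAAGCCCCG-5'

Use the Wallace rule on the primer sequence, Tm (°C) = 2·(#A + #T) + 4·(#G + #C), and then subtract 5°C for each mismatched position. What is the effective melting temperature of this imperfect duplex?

59°C

Primer base counts: A=2, T=4, G=9, C=4 → A+T=6, G+C=13
Perfect-match Tm = 2(6) + 4(13) = 12 + 52 = 64°C
Mismatches (positions where the bases are not complementary): 1 (at position 18)
Effective Tm = 64 − 1×5 = 64 − 5 = 59°C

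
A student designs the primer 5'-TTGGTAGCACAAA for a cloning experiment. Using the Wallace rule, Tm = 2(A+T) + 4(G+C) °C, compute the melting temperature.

T=3, A=5, C=2, G=3
So N_AT = 8 and N_GC = 5.
Tm = 2(8) + 4(5) = 16 + 20 = 36°C

36°C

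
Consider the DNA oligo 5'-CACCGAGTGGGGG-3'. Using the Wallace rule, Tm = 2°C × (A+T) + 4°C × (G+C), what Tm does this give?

Scanning the sequence gives G=7, T=1, C=3, A=2.
A+T = 3, G+C = 10
Tm = 4·10 + 2·3 = 40 + 6 = 46°C

46°C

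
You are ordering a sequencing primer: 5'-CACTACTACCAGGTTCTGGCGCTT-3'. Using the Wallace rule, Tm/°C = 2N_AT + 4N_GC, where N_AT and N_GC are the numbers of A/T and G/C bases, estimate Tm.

Counting bases: A=4, T=7, C=8, G=5
So N_AT = 11 and N_GC = 13.
Tm = 2×11 + 4×13 = 74°C

74°C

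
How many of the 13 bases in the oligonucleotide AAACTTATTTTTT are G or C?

Counting bases: C=1, A=4, T=8, G=0
Total G or C: 0 + 1 = 1

1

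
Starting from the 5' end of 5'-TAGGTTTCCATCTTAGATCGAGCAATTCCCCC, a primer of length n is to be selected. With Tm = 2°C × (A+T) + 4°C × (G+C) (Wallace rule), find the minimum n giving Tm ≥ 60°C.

n = 22

First 21 bases: TAGGTTTCCATCTTAGATCGA → Tm = 58°C (< 60°C)
First 22 bases: TAGGTTTCCATCTTAGATCGAG → Tm = 62°C (≥ 60°C)
Since every base adds ≥2°C, Tm only increases with n, so the threshold is first crossed at n = 22.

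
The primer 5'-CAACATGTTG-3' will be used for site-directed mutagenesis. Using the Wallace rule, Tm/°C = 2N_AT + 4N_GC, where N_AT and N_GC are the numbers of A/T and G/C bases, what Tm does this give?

T=3, G=2, A=3, C=2
So N_AT = 6 and N_GC = 4.
Tm = 4·4 + 2·6 = 16 + 12 = 28°C

28°C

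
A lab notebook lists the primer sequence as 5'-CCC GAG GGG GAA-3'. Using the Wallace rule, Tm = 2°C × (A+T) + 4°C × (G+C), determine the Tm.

42°C

A=3, G=6, T=0, C=3
AT pairs contribute 3, GC pairs contribute 9.
Tm = 2(3) + 4(9) = 6 + 36 = 42°C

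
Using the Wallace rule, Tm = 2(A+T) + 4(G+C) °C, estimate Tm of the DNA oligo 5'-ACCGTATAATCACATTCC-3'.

A=6, G=1, C=6, T=5
A+T = 11, G+C = 7
Tm = 2×11 + 4×7 = 50°C

50°C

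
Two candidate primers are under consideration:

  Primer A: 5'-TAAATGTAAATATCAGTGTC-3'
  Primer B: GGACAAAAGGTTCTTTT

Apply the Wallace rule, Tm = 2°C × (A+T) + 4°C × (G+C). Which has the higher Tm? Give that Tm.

Primer A, 50°C

Primer A: A+T=15, G+C=5 → Tm = 2(15)+4(5) = 50°C
Primer B: A+T=11, G+C=6 → Tm = 2(11)+4(6) = 46°C
50°C vs 46°C → primer A is higher.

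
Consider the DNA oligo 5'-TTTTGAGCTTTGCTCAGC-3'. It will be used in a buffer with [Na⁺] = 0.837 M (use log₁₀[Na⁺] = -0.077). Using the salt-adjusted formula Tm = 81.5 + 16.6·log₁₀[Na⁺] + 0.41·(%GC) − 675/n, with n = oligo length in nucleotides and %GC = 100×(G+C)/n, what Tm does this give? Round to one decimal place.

Length n = 18. Counting bases: G=4, A=2, T=8, C=4
G+C = 8, so %GC = 8/18 × 100 = 44.444%
Salt term: 16.6 × (-0.077) = -1.278
GC term: 0.41 × 44.444 = 18.222; length term: −675/18 = −37.5
Tm = 81.5 + (-1.278) + 18.222 − 37.5 = 60.944 → 60.9°C

60.9°C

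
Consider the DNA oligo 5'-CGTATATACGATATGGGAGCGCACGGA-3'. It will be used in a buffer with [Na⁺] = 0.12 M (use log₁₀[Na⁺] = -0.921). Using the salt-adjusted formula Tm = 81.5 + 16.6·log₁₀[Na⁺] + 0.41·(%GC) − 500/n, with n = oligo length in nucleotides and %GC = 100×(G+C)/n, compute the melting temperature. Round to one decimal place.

Length n = 27. Scanning the sequence gives T=5, G=9, A=8, C=5.
G+C = 14, so %GC = 14/27 × 100 = 51.852%
Salt term: 16.6 × (-0.921) = -15.289
GC term: 0.41 × 51.852 = 21.259; length term: −500/27 = −18.519
Tm = 81.5 + (-15.289) + 21.259 − 18.519 = 68.951 → 69.0°C

69.0°C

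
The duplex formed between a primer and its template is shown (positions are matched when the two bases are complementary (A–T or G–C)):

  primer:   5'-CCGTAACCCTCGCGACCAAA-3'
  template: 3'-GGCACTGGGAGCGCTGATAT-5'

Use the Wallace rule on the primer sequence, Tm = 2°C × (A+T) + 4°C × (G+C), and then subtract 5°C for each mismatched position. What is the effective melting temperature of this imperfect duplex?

49°C

Primer base counts: A=6, T=2, G=3, C=9 → A+T=8, G+C=12
Perfect-match Tm = 2(8) + 4(12) = 16 + 48 = 64°C
Mismatches (positions where the bases are not complementary): 3 (at positions 5, 17, 19)
Effective Tm = 64 − 3×5 = 64 − 15 = 49°C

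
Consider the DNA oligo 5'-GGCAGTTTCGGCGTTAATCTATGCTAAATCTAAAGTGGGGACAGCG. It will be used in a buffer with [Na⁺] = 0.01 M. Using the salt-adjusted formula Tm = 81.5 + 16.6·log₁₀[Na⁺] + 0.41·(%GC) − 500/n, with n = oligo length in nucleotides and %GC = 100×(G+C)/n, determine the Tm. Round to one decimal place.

57.0°C

Length n = 46. Scanning the sequence gives G=14, T=12, C=8, A=12.
G+C = 22, so %GC = 22/46 × 100 = 47.826%
Salt term: 16.6 × (-2) = -33.2
GC term: 0.41 × 47.826 = 19.609; length term: −500/46 = −10.87
Tm = 81.5 + (-33.2) + 19.609 − 10.87 = 57.039 → 57.0°C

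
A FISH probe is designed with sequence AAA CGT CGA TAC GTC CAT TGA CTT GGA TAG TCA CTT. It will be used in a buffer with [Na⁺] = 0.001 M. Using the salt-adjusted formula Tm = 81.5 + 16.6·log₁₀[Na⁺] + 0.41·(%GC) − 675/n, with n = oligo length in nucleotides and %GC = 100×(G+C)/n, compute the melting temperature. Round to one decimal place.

30.0°C

Length n = 36. Counting bases: A=10, C=8, G=7, T=11
G+C = 15, so %GC = 15/36 × 100 = 41.667%
Salt term: 16.6 × (-3) = -49.8
GC term: 0.41 × 41.667 = 17.083; length term: −675/36 = −18.75
Tm = 81.5 + (-49.8) + 17.083 − 18.75 = 30.033 → 30.0°C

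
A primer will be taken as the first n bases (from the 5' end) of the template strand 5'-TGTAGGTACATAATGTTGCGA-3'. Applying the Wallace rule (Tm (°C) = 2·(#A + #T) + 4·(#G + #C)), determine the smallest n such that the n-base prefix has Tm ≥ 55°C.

n = 20

First 19 bases: TGTAGGTACATAATGTTGC → Tm = 52°C (< 55°C)
First 20 bases: TGTAGGTACATAATGTTGCG → Tm = 56°C (≥ 55°C)
Since every base adds ≥2°C, Tm only increases with n, so the threshold is first crossed at n = 20.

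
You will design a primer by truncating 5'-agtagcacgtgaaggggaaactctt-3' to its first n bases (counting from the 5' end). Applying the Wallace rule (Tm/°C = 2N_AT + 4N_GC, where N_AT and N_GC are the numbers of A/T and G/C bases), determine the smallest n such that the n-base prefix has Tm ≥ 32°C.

n = 11

First 10 bases: AGTAGCACGT → Tm = 30°C (< 32°C)
First 11 bases: AGTAGCACGTG → Tm = 34°C (≥ 32°C)
Since every base adds ≥2°C, Tm only increases with n, so the threshold is first crossed at n = 11.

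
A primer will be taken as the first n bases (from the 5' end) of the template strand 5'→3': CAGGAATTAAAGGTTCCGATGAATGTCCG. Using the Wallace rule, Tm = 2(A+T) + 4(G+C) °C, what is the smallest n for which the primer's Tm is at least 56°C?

First 19 bases: CAGGAATTAAAGGTTCCGA → Tm = 54°C (< 56°C)
First 20 bases: CAGGAATTAAAGGTTCCGAT → Tm = 56°C (≥ 56°C)
Since every base adds ≥2°C, Tm only increases with n, so the threshold is first crossed at n = 20.

n = 20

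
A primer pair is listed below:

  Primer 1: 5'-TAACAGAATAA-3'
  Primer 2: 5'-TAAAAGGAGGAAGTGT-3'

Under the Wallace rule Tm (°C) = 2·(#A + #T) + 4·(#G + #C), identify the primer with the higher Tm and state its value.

Primer 2, 44°C

Primer 1: A+T=9, G+C=2 → Tm = 2(9)+4(2) = 26°C
Primer 2: A+T=10, G+C=6 → Tm = 2(10)+4(6) = 44°C
26°C vs 44°C → primer 2 is higher.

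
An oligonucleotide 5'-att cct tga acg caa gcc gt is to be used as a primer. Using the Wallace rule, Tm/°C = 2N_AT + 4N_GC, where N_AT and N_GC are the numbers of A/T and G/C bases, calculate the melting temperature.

Counting bases: C=6, T=5, A=5, G=4
AT pairs contribute 10, GC pairs contribute 10.
Tm = 4·10 + 2·10 = 40 + 20 = 60°C

60°C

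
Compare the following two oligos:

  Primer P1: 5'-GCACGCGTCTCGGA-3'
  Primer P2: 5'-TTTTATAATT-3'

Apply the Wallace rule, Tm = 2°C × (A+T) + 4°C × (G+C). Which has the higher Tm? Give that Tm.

Primer P1, 48°C

Primer P1: A+T=4, G+C=10 → Tm = 2(4)+4(10) = 48°C
Primer P2: A+T=10, G+C=0 → Tm = 2(10)+4(0) = 20°C
48°C vs 20°C → primer P1 is higher.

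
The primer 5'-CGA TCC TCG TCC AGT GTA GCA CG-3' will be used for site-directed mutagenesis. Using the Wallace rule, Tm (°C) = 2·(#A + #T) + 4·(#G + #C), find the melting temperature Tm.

Counting bases: A=4, T=5, C=8, G=6
A+T = 9, G+C = 14
Tm = 2(9) + 4(14) = 18 + 56 = 74°C

74°C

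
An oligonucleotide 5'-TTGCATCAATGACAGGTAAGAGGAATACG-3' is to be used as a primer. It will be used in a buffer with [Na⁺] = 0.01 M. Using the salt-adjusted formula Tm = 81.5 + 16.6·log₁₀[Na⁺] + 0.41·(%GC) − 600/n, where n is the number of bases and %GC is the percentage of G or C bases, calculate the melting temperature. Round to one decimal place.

44.6°C

Length n = 29. Counting bases: G=8, C=4, A=11, T=6
G+C = 12, so %GC = 12/29 × 100 = 41.379%
Salt term: 16.6 × (-2) = -33.2
GC term: 0.41 × 41.379 = 16.965; length term: −600/29 = −20.69
Tm = 81.5 + (-33.2) + 16.965 − 20.69 = 44.575 → 44.6°C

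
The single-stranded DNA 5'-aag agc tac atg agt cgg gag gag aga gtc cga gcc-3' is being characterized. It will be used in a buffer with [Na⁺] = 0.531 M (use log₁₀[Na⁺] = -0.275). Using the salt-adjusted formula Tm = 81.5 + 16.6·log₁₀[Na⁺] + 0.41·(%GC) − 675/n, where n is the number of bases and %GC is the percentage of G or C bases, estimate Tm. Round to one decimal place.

82.1°C

Length n = 36. Base counts: C=7, A=11, G=14, T=4
G+C = 21, so %GC = 21/36 × 100 = 58.333%
Salt term: 16.6 × (-0.275) = -4.565
GC term: 0.41 × 58.333 = 23.917; length term: −675/36 = −18.75
Tm = 81.5 + (-4.565) + 23.917 − 18.75 = 82.102 → 82.1°C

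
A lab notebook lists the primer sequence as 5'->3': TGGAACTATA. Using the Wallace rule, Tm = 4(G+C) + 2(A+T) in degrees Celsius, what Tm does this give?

Scanning the sequence gives T=3, A=4, G=2, C=1.
So N_AT = 7 and N_GC = 3.
Tm = 2×7 + 4×3 = 26°C

26°C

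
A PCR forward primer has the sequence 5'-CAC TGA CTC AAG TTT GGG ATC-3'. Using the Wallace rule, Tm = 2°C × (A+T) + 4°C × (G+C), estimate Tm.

62°C

A=5, G=5, T=6, C=5
A+T = 11, G+C = 10
Tm = 2(11) + 4(10) = 22 + 40 = 62°C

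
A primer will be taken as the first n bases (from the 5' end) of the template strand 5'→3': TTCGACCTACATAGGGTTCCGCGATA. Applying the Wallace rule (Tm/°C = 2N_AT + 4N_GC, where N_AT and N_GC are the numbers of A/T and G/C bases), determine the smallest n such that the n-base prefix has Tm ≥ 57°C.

n = 20

First 19 bases: TTCGACCTACATAGGGTTC → Tm = 56°C (< 57°C)
First 20 bases: TTCGACCTACATAGGGTTCC → Tm = 60°C (≥ 57°C)
Each additional base adds 2°C (A/T) or 4°C (G/C), so Tm is non-decreasing in n; n = 20 is the first length to reach 57°C.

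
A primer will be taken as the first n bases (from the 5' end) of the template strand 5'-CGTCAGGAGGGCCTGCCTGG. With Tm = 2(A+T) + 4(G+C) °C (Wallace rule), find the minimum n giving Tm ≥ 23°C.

n = 7

First 6 bases: CGTCAG → Tm = 20°C (< 23°C)
First 7 bases: CGTCAGG → Tm = 24°C (≥ 23°C)
Each additional base adds 2°C (A/T) or 4°C (G/C), so Tm is non-decreasing in n; n = 7 is the first length to reach 23°C.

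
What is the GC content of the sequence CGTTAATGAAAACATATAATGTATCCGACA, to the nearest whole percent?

30%

Counting bases: A=13, T=8, G=4, C=5
G+C = 4 + 5 = 9 out of 30 bases
%GC = 9/30 × 100 = 30% ≈ 30%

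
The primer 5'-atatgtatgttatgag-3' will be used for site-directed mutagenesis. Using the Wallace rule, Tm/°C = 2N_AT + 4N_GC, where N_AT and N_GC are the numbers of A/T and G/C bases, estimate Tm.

Base counts: G=4, T=7, C=0, A=5
AT pairs contribute 12, GC pairs contribute 4.
Tm = 4·4 + 2·12 = 16 + 24 = 40°C

40°C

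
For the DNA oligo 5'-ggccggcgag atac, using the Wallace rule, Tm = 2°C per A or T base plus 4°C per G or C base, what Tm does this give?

48°C

Scanning the sequence gives G=6, A=3, T=1, C=4.
So N_AT = 4 and N_GC = 10.
Tm = 2(4) + 4(10) = 8 + 40 = 48°C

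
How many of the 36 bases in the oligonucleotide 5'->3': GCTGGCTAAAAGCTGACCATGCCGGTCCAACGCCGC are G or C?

23

C=13, A=8, G=10, T=5
Total G or C: 10 + 13 = 23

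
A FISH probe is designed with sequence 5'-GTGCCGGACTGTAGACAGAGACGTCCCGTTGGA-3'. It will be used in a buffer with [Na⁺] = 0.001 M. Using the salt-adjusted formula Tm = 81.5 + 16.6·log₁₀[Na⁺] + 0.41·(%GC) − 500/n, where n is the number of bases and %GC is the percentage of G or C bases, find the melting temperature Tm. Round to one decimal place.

Length n = 33. Counting bases: T=6, C=8, A=7, G=12
G+C = 20, so %GC = 20/33 × 100 = 60.606%
Salt term: 16.6 × (-3) = -49.8
GC term: 0.41 × 60.606 = 24.848; length term: −500/33 = −15.152
Tm = 81.5 + (-49.8) + 24.848 − 15.152 = 41.396 → 41.4°C

41.4°C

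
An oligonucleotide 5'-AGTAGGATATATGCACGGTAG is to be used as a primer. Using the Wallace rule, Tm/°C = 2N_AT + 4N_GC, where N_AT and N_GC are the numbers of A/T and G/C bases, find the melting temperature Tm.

Counting bases: G=7, T=5, A=7, C=2
So N_AT = 12 and N_GC = 9.
Tm = 2×12 + 4×9 = 60°C

60°C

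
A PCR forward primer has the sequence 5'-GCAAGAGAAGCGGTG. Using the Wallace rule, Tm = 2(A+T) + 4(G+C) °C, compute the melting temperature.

48°C

Scanning the sequence gives A=5, G=7, C=2, T=1.
So N_AT = 6 and N_GC = 9.
Tm = 4·9 + 2·6 = 36 + 12 = 48°C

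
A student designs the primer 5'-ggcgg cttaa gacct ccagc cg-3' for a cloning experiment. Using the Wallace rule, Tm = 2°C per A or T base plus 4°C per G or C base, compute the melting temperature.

74°C

A=4, G=7, T=3, C=8
So N_AT = 7 and N_GC = 15.
Tm = 2(7) + 4(15) = 14 + 60 = 74°C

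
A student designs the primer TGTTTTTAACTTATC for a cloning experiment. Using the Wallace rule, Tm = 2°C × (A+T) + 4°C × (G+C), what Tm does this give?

C=2, T=9, G=1, A=3
A+T = 12, G+C = 3
Tm = 2×12 + 4×3 = 36°C

36°C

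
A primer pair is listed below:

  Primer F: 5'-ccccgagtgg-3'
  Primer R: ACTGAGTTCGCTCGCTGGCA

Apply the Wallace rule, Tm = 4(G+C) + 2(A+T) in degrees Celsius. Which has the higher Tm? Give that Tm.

Primer F: A+T=2, G+C=8 → Tm = 2(2)+4(8) = 36°C
Primer R: A+T=8, G+C=12 → Tm = 2(8)+4(12) = 64°C
36°C vs 64°C → primer R is higher.

Primer R, 64°C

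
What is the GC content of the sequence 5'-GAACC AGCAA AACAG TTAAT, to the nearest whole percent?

35%

G=3, T=3, C=4, A=10
G+C = 3 + 4 = 7 out of 20 bases
%GC = 7/20 × 100 = 35% ≈ 35%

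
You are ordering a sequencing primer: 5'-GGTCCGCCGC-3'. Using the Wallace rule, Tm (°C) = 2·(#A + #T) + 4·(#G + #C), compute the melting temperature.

Base counts: A=0, T=1, G=4, C=5
A+T = 1, G+C = 9
Tm = 2×1 + 4×9 = 38°C

38°C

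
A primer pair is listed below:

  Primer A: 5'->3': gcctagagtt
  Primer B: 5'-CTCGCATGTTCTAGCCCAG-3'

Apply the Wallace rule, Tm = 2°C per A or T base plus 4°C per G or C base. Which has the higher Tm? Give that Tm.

Primer B, 60°C

Primer A: A+T=5, G+C=5 → Tm = 2(5)+4(5) = 30°C
Primer B: A+T=8, G+C=11 → Tm = 2(8)+4(11) = 60°C
30°C vs 60°C → primer B is higher.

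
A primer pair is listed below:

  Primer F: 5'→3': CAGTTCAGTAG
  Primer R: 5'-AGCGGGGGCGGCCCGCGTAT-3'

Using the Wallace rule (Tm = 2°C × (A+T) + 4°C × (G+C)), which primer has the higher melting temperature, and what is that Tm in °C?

Primer F: A+T=6, G+C=5 → Tm = 2(6)+4(5) = 32°C
Primer R: A+T=4, G+C=16 → Tm = 2(4)+4(16) = 72°C
32°C vs 72°C → primer R is higher.

Primer R, 72°C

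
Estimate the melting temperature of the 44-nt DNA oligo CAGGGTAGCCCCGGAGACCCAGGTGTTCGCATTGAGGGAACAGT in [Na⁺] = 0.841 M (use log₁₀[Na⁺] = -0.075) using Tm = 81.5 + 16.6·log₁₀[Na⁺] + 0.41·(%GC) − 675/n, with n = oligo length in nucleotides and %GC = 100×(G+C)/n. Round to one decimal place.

90.1°C

Length n = 44. Base counts: C=11, G=16, T=7, A=10
G+C = 27, so %GC = 27/44 × 100 = 61.364%
Salt term: 16.6 × (-0.075) = -1.245
GC term: 0.41 × 61.364 = 25.159; length term: −675/44 = −15.341
Tm = 81.5 + (-1.245) + 25.159 − 15.341 = 90.073 → 90.1°C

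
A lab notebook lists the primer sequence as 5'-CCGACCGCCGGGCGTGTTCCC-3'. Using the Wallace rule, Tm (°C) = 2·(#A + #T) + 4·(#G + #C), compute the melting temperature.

76°C

Counting bases: T=3, G=7, C=10, A=1
A+T = 4, G+C = 17
Tm = 4·17 + 2·4 = 68 + 8 = 76°C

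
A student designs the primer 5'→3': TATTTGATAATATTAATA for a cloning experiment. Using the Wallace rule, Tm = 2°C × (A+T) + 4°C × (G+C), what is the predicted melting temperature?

38°C

G=1, A=8, T=9, C=0
AT pairs contribute 17, GC pairs contribute 1.
Tm = 2(17) + 4(1) = 34 + 4 = 38°C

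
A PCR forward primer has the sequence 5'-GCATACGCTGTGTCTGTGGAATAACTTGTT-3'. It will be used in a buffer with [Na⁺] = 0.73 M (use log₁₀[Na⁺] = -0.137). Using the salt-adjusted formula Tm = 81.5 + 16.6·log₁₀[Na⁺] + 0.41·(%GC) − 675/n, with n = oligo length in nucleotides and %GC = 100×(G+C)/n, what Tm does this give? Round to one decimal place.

74.5°C

Length n = 30. Scanning the sequence gives C=5, G=8, T=11, A=6.
G+C = 13, so %GC = 13/30 × 100 = 43.333%
Salt term: 16.6 × (-0.137) = -2.274
GC term: 0.41 × 43.333 = 17.767; length term: −675/30 = −22.5
Tm = 81.5 + (-2.274) + 17.767 − 22.5 = 74.493 → 74.5°C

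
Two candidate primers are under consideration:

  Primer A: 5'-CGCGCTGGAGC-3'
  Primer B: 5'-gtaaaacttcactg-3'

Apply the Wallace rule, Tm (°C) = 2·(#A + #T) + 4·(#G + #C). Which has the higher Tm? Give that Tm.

Primer A: A+T=2, G+C=9 → Tm = 2(2)+4(9) = 40°C
Primer B: A+T=9, G+C=5 → Tm = 2(9)+4(5) = 38°C
40°C vs 38°C → primer A is higher.

Primer A, 40°C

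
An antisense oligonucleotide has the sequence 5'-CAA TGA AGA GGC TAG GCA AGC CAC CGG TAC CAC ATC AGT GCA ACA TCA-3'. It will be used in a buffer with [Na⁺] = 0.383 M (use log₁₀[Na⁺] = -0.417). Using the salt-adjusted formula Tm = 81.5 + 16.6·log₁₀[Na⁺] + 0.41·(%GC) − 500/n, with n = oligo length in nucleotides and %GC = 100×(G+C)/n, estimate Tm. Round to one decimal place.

85.5°C

Length n = 48. Counting bases: G=11, C=14, A=17, T=6
G+C = 25, so %GC = 25/48 × 100 = 52.083%
Salt term: 16.6 × (-0.417) = -6.922
GC term: 0.41 × 52.083 = 21.354; length term: −500/48 = −10.417
Tm = 81.5 + (-6.922) + 21.354 − 10.417 = 85.515 → 85.5°C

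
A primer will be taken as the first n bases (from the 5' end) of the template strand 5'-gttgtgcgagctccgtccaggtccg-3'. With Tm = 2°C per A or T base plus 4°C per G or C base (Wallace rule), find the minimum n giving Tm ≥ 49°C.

n = 15

First 14 bases: GTTGTGCGAGCTCC → Tm = 46°C (< 49°C)
First 15 bases: GTTGTGCGAGCTCCG → Tm = 50°C (≥ 49°C)
Since every base adds ≥2°C, Tm only increases with n, so the threshold is first crossed at n = 15.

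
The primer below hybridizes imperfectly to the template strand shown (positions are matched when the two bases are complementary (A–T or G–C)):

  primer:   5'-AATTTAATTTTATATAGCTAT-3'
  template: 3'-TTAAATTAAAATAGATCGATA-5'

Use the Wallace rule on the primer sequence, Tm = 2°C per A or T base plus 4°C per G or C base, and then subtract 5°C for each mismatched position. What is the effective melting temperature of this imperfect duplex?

41°C

Primer base counts: A=8, T=11, G=1, C=1 → A+T=19, G+C=2
Perfect-match Tm = 2(19) + 4(2) = 38 + 8 = 46°C
Mismatches (positions where the bases are not complementary): 1 (at position 14)
Effective Tm = 46 − 1×5 = 46 − 5 = 41°C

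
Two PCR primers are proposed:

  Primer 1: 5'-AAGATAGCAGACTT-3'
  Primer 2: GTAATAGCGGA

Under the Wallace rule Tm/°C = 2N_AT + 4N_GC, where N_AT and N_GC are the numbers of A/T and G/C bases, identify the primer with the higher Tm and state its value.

Primer 1, 38°C

Primer 1: A+T=9, G+C=5 → Tm = 2(9)+4(5) = 38°C
Primer 2: A+T=6, G+C=5 → Tm = 2(6)+4(5) = 32°C
38°C vs 32°C → primer 1 is higher.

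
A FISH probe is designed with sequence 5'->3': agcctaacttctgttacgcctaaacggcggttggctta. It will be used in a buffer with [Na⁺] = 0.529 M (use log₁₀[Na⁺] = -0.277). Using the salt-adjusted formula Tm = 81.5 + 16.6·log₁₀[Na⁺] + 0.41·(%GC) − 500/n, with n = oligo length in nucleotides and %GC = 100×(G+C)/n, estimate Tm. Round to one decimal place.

84.2°C

Length n = 38. A=8, C=10, T=11, G=9
G+C = 19, so %GC = 19/38 × 100 = 50%
Salt term: 16.6 × (-0.277) = -4.598
GC term: 0.41 × 50 = 20.5; length term: −500/38 = −13.158
Tm = 81.5 + (-4.598) + 20.5 − 13.158 = 84.244 → 84.2°C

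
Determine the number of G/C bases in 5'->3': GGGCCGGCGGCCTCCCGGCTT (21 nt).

18

Counting bases: A=0, G=9, C=9, T=3
Total G or C: 9 + 9 = 18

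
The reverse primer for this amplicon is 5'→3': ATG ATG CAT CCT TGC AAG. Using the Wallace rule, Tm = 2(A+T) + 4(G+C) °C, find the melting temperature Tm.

Base counts: C=4, T=5, G=4, A=5
A+T = 10, G+C = 8
Tm = 2(10) + 4(8) = 20 + 32 = 52°C

52°C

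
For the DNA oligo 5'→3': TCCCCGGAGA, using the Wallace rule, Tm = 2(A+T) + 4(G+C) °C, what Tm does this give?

Base counts: T=1, C=4, A=2, G=3
So N_AT = 3 and N_GC = 7.
Tm = 2(3) + 4(7) = 6 + 28 = 34°C

34°C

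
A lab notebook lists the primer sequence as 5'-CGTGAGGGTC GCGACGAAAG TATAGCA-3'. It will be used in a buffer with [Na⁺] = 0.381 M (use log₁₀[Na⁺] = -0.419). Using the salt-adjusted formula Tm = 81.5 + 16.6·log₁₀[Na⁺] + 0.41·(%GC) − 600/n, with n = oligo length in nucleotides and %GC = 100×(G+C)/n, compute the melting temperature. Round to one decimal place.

Length n = 27. Counting bases: G=10, C=5, T=4, A=8
G+C = 15, so %GC = 15/27 × 100 = 55.556%
Salt term: 16.6 × (-0.419) = -6.955
GC term: 0.41 × 55.556 = 22.778; length term: −600/27 = −22.222
Tm = 81.5 + (-6.955) + 22.778 − 22.222 = 75.101 → 75.1°C

75.1°C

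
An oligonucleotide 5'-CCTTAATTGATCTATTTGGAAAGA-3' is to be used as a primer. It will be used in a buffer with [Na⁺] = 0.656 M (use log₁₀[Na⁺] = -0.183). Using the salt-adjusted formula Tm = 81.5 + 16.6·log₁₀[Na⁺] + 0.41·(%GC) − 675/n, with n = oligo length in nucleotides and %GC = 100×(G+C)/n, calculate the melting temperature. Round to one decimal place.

Length n = 24. A=8, G=4, C=3, T=9
G+C = 7, so %GC = 7/24 × 100 = 29.167%
Salt term: 16.6 × (-0.183) = -3.038
GC term: 0.41 × 29.167 = 11.958; length term: −675/24 = −28.125
Tm = 81.5 + (-3.038) + 11.958 − 28.125 = 62.295 → 62.3°C

62.3°C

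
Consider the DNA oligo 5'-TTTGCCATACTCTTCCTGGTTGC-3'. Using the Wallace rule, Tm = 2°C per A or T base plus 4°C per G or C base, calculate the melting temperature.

68°C

Base counts: G=4, A=2, C=7, T=10
AT pairs contribute 12, GC pairs contribute 11.
Tm = 2(12) + 4(11) = 24 + 44 = 68°C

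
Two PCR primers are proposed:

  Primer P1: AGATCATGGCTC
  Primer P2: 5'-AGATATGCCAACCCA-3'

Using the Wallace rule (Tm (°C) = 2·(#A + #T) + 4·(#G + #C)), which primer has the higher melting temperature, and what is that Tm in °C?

Primer P1: A+T=6, G+C=6 → Tm = 2(6)+4(6) = 36°C
Primer P2: A+T=8, G+C=7 → Tm = 2(8)+4(7) = 44°C
36°C vs 44°C → primer P2 is higher.

Primer P2, 44°C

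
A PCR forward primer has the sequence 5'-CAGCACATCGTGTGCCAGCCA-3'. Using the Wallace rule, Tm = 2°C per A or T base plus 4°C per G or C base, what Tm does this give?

68°C

Counting bases: T=3, G=5, A=5, C=8
A+T = 8, G+C = 13
Tm = 2×8 + 4×13 = 68°C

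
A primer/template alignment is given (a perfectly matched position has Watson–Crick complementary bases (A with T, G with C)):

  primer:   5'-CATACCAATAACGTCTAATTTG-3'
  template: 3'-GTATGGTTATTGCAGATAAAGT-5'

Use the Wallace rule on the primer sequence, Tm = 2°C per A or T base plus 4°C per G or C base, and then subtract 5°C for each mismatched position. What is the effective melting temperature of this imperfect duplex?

Primer base counts: A=8, T=7, G=2, C=5 → A+T=15, G+C=7
Perfect-match Tm = 2(15) + 4(7) = 30 + 28 = 58°C
Mismatches (positions where the bases are not complementary): 3 (at positions 18, 21, 22)
Effective Tm = 58 − 3×5 = 58 − 15 = 43°C

43°C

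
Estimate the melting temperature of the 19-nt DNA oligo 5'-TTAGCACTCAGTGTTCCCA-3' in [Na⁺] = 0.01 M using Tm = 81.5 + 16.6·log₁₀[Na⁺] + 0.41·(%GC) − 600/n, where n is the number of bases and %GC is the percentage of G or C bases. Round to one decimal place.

Length n = 19. Scanning the sequence gives C=6, A=4, G=3, T=6.
G+C = 9, so %GC = 9/19 × 100 = 47.368%
Salt term: 16.6 × (-2) = -33.2
GC term: 0.41 × 47.368 = 19.421; length term: −600/19 = −31.579
Tm = 81.5 + (-33.2) + 19.421 − 31.579 = 36.142 → 36.1°C

36.1°C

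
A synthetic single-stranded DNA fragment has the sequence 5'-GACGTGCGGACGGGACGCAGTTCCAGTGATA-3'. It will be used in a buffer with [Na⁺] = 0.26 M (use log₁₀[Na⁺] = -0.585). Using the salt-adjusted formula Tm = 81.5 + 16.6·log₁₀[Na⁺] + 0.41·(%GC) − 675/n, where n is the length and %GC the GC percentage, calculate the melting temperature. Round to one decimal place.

Length n = 31. Base counts: C=7, G=12, A=7, T=5
G+C = 19, so %GC = 19/31 × 100 = 61.29%
Salt term: 16.6 × (-0.585) = -9.711
GC term: 0.41 × 61.29 = 25.129; length term: −675/31 = −21.774
Tm = 81.5 + (-9.711) + 25.129 − 21.774 = 75.144 → 75.1°C

75.1°C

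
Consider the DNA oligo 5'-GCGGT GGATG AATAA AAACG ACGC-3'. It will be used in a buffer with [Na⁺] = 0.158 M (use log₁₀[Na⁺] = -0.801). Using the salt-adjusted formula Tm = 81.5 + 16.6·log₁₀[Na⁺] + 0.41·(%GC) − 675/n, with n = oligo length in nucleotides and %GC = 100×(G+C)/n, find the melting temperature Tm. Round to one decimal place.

60.6°C

Length n = 24. Base counts: C=4, G=8, A=9, T=3
G+C = 12, so %GC = 12/24 × 100 = 50%
Salt term: 16.6 × (-0.801) = -13.297
GC term: 0.41 × 50 = 20.5; length term: −675/24 = −28.125
Tm = 81.5 + (-13.297) + 20.5 − 28.125 = 60.578 → 60.6°C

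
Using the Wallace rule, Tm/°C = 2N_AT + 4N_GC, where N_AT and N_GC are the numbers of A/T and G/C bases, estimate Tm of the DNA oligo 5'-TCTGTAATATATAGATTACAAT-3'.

T=9, C=2, G=2, A=9
A+T = 18, G+C = 4
Tm = 4·4 + 2·18 = 16 + 36 = 52°C

52°C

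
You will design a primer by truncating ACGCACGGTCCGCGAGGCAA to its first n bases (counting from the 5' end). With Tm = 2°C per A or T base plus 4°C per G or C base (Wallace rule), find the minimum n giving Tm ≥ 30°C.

First 8 bases: ACGCACGG → Tm = 28°C (< 30°C)
First 9 bases: ACGCACGGT → Tm = 30°C (≥ 30°C)
Since every base adds ≥2°C, Tm only increases with n, so the threshold is first crossed at n = 9.

n = 9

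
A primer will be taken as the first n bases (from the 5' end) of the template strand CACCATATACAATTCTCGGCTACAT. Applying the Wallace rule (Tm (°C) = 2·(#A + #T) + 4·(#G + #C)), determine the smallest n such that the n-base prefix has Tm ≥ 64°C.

n = 23

First 22 bases: CACCATATACAATTCTCGGCTA → Tm = 62°C (< 64°C)
First 23 bases: CACCATATACAATTCTCGGCTAC → Tm = 66°C (≥ 64°C)
Each additional base adds 2°C (A/T) or 4°C (G/C), so Tm is non-decreasing in n; n = 23 is the first length to reach 64°C.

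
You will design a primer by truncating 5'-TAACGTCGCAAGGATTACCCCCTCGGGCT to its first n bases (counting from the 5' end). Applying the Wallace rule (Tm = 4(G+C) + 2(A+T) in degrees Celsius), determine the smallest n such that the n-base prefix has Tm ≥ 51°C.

n = 18

First 17 bases: TAACGTCGCAAGGATTA → Tm = 48°C (< 51°C)
First 18 bases: TAACGTCGCAAGGATTAC → Tm = 52°C (≥ 51°C)
Since every base adds ≥2°C, Tm only increases with n, so the threshold is first crossed at n = 18.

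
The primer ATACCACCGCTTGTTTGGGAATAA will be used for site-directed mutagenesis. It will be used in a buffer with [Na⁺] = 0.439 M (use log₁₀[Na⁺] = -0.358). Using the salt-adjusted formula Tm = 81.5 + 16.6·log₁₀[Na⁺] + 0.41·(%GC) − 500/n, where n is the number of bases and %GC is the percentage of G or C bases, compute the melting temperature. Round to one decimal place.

Length n = 24. Base counts: C=5, G=5, T=7, A=7
G+C = 10, so %GC = 10/24 × 100 = 41.667%
Salt term: 16.6 × (-0.358) = -5.943
GC term: 0.41 × 41.667 = 17.083; length term: −500/24 = −20.833
Tm = 81.5 + (-5.943) + 17.083 − 20.833 = 71.807 → 71.8°C

71.8°C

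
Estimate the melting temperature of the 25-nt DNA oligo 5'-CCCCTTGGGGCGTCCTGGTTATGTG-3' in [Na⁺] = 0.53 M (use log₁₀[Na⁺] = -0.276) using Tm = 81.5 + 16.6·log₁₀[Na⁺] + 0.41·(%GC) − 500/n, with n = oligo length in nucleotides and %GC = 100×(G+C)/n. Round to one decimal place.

Length n = 25. Base counts: C=7, A=1, T=8, G=9
G+C = 16, so %GC = 16/25 × 100 = 64%
Salt term: 16.6 × (-0.276) = -4.582
GC term: 0.41 × 64 = 26.24; length term: −500/25 = −20
Tm = 81.5 + (-4.582) + 26.24 − 20 = 83.158 → 83.2°C

83.2°C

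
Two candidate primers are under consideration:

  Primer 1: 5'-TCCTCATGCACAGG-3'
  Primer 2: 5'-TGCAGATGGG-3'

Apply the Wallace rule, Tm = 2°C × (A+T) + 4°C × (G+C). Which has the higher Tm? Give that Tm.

Primer 1: A+T=6, G+C=8 → Tm = 2(6)+4(8) = 44°C
Primer 2: A+T=4, G+C=6 → Tm = 2(4)+4(6) = 32°C
44°C vs 32°C → primer 1 is higher.

Primer 1, 44°C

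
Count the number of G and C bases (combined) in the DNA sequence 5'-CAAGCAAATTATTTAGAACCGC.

8

Scanning the sequence gives A=9, C=5, T=5, G=3.
Total G or C: 3 + 5 = 8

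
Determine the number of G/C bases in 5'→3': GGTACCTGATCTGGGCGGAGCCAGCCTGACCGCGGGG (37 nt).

27

Base counts: A=5, T=5, G=16, C=11
Total G or C: 16 + 11 = 27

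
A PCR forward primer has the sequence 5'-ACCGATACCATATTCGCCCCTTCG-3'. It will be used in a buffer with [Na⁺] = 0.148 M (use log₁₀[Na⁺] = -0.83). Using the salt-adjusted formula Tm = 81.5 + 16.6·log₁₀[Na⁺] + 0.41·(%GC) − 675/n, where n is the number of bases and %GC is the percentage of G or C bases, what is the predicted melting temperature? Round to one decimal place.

Length n = 24. Base counts: C=10, A=5, G=3, T=6
G+C = 13, so %GC = 13/24 × 100 = 54.167%
Salt term: 16.6 × (-0.83) = -13.778
GC term: 0.41 × 54.167 = 22.208; length term: −675/24 = −28.125
Tm = 81.5 + (-13.778) + 22.208 − 28.125 = 61.805 → 61.8°C

61.8°C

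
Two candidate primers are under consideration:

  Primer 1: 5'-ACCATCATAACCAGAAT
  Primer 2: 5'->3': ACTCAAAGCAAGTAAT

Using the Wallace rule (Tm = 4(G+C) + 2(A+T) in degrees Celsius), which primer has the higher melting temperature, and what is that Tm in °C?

Primer 1: A+T=11, G+C=6 → Tm = 2(11)+4(6) = 46°C
Primer 2: A+T=11, G+C=5 → Tm = 2(11)+4(5) = 42°C
46°C vs 42°C → primer 1 is higher.

Primer 1, 46°C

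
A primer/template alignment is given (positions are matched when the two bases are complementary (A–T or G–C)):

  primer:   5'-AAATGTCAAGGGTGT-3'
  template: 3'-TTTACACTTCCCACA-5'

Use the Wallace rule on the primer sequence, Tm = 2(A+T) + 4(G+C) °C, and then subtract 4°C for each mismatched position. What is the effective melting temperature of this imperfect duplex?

38°C

Primer base counts: A=5, T=4, G=5, C=1 → A+T=9, G+C=6
Perfect-match Tm = 2(9) + 4(6) = 18 + 24 = 42°C
Mismatches (positions where the bases are not complementary): 1 (at position 7)
Effective Tm = 42 − 1×4 = 42 − 4 = 38°C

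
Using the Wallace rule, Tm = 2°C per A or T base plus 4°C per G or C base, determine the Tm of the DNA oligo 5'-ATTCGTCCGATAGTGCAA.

Base counts: G=4, T=5, A=5, C=4
So N_AT = 10 and N_GC = 8.
Tm = 4·8 + 2·10 = 32 + 20 = 52°C

52°C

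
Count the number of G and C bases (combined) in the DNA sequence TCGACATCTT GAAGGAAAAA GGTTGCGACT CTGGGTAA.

Scanning the sequence gives T=9, C=6, G=11, A=12.
G+C = 11 + 6 = 17

17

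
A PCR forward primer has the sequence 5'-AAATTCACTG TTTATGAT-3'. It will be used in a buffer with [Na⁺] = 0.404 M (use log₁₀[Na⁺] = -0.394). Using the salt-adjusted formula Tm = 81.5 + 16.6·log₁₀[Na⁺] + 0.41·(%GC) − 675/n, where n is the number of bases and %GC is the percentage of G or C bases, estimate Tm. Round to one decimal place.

Length n = 18. Base counts: C=2, G=2, A=6, T=8
G+C = 4, so %GC = 4/18 × 100 = 22.222%
Salt term: 16.6 × (-0.394) = -6.54
GC term: 0.41 × 22.222 = 9.111; length term: −675/18 = −37.5
Tm = 81.5 + (-6.54) + 9.111 − 37.5 = 46.571 → 46.6°C

46.6°C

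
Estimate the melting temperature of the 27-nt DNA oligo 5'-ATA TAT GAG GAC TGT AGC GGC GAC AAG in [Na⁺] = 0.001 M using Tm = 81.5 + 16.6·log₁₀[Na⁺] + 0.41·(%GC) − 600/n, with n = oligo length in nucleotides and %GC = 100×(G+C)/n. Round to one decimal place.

29.2°C

Length n = 27. Scanning the sequence gives T=5, A=9, G=9, C=4.
G+C = 13, so %GC = 13/27 × 100 = 48.148%
Salt term: 16.6 × (-3) = -49.8
GC term: 0.41 × 48.148 = 19.741; length term: −600/27 = −22.222
Tm = 81.5 + (-49.8) + 19.741 − 22.222 = 29.219 → 29.2°C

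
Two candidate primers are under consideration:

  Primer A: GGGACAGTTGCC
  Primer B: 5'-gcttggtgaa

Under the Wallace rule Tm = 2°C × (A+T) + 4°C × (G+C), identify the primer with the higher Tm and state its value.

Primer A, 40°C

Primer A: A+T=4, G+C=8 → Tm = 2(4)+4(8) = 40°C
Primer B: A+T=5, G+C=5 → Tm = 2(5)+4(5) = 30°C
40°C vs 30°C → primer A is higher.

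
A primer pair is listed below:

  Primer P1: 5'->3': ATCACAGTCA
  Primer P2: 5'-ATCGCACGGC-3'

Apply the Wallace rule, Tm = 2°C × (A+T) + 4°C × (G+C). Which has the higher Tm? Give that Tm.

Primer P1: A+T=6, G+C=4 → Tm = 2(6)+4(4) = 28°C
Primer P2: A+T=3, G+C=7 → Tm = 2(3)+4(7) = 34°C
28°C vs 34°C → primer P2 is higher.

Primer P2, 34°C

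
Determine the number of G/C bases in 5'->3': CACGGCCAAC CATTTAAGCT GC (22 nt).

12

Base counts: G=4, T=4, A=6, C=8
Total G or C: 4 + 8 = 12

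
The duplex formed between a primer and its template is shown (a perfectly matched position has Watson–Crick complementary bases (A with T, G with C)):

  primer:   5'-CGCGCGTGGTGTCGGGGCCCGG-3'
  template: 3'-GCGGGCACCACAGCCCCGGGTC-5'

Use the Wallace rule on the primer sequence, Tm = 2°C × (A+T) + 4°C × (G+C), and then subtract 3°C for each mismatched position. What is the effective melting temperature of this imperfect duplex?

76°C

Primer base counts: A=0, T=3, G=12, C=7 → A+T=3, G+C=19
Perfect-match Tm = 2(3) + 4(19) = 6 + 76 = 82°C
Mismatches (positions where the bases are not complementary): 2 (at positions 4, 21)
Effective Tm = 82 − 2×3 = 82 − 6 = 76°C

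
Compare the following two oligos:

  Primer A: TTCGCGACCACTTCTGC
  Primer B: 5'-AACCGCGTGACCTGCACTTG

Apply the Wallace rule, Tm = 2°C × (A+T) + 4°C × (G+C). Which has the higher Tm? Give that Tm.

Primer A: A+T=7, G+C=10 → Tm = 2(7)+4(10) = 54°C
Primer B: A+T=8, G+C=12 → Tm = 2(8)+4(12) = 64°C
54°C vs 64°C → primer B is higher.

Primer B, 64°C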